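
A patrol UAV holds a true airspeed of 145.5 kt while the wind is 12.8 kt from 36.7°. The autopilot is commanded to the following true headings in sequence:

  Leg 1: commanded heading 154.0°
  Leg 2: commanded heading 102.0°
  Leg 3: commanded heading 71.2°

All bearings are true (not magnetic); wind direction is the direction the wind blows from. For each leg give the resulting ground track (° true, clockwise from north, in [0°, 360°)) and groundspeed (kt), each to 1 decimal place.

Leg 1: track=158.3°, groundspeed=151.8 kt
Leg 2: track=106.7°, groundspeed=140.6 kt
Leg 3: track=74.3°, groundspeed=135.1 kt

Leg 1: heading 154.0°; drift +4.3° → track 158.3°, groundspeed 151.8 kt
Leg 2: heading 102.0°; drift +4.7° → track 106.7°, groundspeed 140.6 kt
Leg 3: heading 71.2°; drift +3.1° → track 74.3°, groundspeed 135.1 kt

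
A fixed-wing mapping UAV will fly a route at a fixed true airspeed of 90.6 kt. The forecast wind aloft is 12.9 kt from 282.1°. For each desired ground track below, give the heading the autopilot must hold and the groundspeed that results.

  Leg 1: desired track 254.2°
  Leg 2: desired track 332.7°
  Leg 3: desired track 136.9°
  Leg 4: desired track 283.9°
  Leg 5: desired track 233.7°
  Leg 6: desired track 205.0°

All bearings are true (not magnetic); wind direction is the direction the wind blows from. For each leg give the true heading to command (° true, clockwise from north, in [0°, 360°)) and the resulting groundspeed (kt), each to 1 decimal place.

Leg 1: heading=258.0°, groundspeed=79.0 kt
Leg 2: heading=326.4°, groundspeed=81.9 kt
Leg 3: heading=141.6°, groundspeed=100.9 kt
Leg 4: heading=283.6°, groundspeed=77.7 kt
Leg 5: heading=239.8°, groundspeed=81.5 kt
Leg 6: heading=213.0°, groundspeed=86.8 kt

Leg 1: desired track 254.2°; wind correction +3.8° → command heading 258.0°, groundspeed 79.0 kt
Leg 2: desired track 332.7°; wind correction -6.3° → command heading 326.4°, groundspeed 81.9 kt
Leg 3: desired track 136.9°; wind correction +4.7° → command heading 141.6°, groundspeed 100.9 kt
Leg 4: desired track 283.9°; wind correction -0.3° → command heading 283.6°, groundspeed 77.7 kt
Leg 5: desired track 233.7°; wind correction +6.1° → command heading 239.8°, groundspeed 81.5 kt
Leg 6: desired track 205.0°; wind correction +8.0° → command heading 213.0°, groundspeed 86.8 kt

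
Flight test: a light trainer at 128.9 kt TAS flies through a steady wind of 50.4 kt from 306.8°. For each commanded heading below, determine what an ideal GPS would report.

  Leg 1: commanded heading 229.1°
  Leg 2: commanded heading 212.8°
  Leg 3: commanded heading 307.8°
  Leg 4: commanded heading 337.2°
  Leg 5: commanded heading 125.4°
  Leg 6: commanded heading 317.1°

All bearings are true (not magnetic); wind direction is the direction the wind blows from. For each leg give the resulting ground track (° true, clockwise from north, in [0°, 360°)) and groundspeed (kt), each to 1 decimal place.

Leg 1: track=206.5°, groundspeed=128.0 kt
Leg 2: track=192.0°, groundspeed=141.6 kt
Leg 3: track=308.4°, groundspeed=78.5 kt
Leg 4: track=353.8°, groundspeed=89.2 kt
Leg 5: track=125.8°, groundspeed=179.3 kt
Leg 6: track=323.6°, groundspeed=79.8 kt

Leg 1: heading 229.1°; drift -22.6° → track 206.5°, groundspeed 128.0 kt
Leg 2: heading 212.8°; drift -20.8° → track 192.0°, groundspeed 141.6 kt
Leg 3: heading 307.8°; drift +0.6° → track 308.4°, groundspeed 78.5 kt
Leg 4: heading 337.2°; drift +16.6° → track 353.8°, groundspeed 89.2 kt
Leg 5: heading 125.4°; drift +0.4° → track 125.8°, groundspeed 179.3 kt
Leg 6: heading 317.1°; drift +6.5° → track 323.6°, groundspeed 79.8 kt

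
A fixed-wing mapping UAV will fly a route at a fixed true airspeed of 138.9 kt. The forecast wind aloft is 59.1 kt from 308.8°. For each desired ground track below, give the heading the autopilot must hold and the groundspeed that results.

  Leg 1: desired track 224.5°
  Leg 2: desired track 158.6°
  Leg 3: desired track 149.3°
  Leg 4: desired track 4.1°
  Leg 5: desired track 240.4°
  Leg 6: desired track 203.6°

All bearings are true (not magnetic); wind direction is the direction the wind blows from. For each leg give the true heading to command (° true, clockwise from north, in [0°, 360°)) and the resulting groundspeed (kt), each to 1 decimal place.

Leg 1: desired track 224.5°; wind correction +25.0° → command heading 249.5°, groundspeed 120.0 kt
Leg 2: desired track 158.6°; wind correction +12.2° → command heading 170.8°, groundspeed 187.0 kt
Leg 3: desired track 149.3°; wind correction +8.6° → command heading 157.9°, groundspeed 192.7 kt
Leg 4: desired track 4.1°; wind correction -20.5° → command heading 343.6°, groundspeed 96.5 kt
Leg 5: desired track 240.4°; wind correction +23.3° → command heading 263.7°, groundspeed 105.8 kt
Leg 6: desired track 203.6°; wind correction +24.2° → command heading 227.8°, groundspeed 142.1 kt

Leg 1: heading=249.5°, groundspeed=120.0 kt
Leg 2: heading=170.8°, groundspeed=187.0 kt
Leg 3: heading=157.9°, groundspeed=192.7 kt
Leg 4: heading=343.6°, groundspeed=96.5 kt
Leg 5: heading=263.7°, groundspeed=105.8 kt
Leg 6: heading=227.8°, groundspeed=142.1 kt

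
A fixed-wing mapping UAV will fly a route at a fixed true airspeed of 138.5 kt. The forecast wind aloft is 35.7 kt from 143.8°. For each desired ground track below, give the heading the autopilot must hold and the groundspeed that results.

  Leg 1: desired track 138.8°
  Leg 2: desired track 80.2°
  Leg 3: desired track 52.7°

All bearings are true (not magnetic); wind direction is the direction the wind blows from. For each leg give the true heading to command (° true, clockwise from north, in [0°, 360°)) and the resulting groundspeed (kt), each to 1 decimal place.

Leg 1: heading=140.1°, groundspeed=102.9 kt
Leg 2: heading=93.5°, groundspeed=118.9 kt
Leg 3: heading=67.6°, groundspeed=134.5 kt

Leg 1: desired track 138.8°; wind correction +1.3° → command heading 140.1°, groundspeed 102.9 kt
Leg 2: desired track 80.2°; wind correction +13.3° → command heading 93.5°, groundspeed 118.9 kt
Leg 3: desired track 52.7°; wind correction +14.9° → command heading 67.6°, groundspeed 134.5 kt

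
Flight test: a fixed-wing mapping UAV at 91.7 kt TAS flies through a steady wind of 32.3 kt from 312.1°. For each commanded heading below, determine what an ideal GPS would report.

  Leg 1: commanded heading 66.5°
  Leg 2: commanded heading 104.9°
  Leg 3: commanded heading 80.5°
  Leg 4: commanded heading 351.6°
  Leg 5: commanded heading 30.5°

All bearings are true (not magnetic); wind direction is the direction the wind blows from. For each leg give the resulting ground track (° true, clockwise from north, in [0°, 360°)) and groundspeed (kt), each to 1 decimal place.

Leg 1: heading 66.5°; drift +15.6° → track 82.1°, groundspeed 109.1 kt
Leg 2: heading 104.9°; drift +7.0° → track 111.9°, groundspeed 121.3 kt
Leg 3: heading 80.5°; drift +12.8° → track 93.3°, groundspeed 114.6 kt
Leg 4: heading 351.6°; drift +17.1° → track 8.7°, groundspeed 69.9 kt
Leg 5: heading 30.5°; drift +20.4° → track 50.9°, groundspeed 90.9 kt

Leg 1: track=82.1°, groundspeed=109.1 kt
Leg 2: track=111.9°, groundspeed=121.3 kt
Leg 3: track=93.3°, groundspeed=114.6 kt
Leg 4: track=8.7°, groundspeed=69.9 kt
Leg 5: track=50.9°, groundspeed=90.9 kt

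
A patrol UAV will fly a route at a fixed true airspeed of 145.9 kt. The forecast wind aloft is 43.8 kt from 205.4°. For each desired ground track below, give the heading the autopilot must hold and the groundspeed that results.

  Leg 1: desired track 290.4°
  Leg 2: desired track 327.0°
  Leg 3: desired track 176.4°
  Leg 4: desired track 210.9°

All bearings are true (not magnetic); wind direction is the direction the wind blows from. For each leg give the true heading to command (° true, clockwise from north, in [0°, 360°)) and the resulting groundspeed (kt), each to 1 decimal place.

Leg 1: heading=273.0°, groundspeed=135.4 kt
Leg 2: heading=312.2°, groundspeed=164.0 kt
Leg 3: heading=184.8°, groundspeed=106.0 kt
Leg 4: heading=209.3°, groundspeed=102.2 kt

Leg 1: desired track 290.4°; wind correction -17.4° → command heading 273.0°, groundspeed 135.4 kt
Leg 2: desired track 327.0°; wind correction -14.8° → command heading 312.2°, groundspeed 164.0 kt
Leg 3: desired track 176.4°; wind correction +8.4° → command heading 184.8°, groundspeed 106.0 kt
Leg 4: desired track 210.9°; wind correction -1.6° → command heading 209.3°, groundspeed 102.2 kt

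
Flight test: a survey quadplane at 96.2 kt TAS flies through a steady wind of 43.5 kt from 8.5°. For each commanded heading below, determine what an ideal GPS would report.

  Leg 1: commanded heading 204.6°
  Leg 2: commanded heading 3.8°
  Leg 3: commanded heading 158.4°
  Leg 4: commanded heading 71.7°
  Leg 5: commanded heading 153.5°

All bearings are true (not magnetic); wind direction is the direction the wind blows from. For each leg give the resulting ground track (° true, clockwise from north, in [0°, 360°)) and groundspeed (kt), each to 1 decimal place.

Leg 1: track=199.6°, groundspeed=138.5 kt
Leg 2: track=359.9°, groundspeed=53.0 kt
Leg 3: track=167.7°, groundspeed=135.6 kt
Leg 4: track=98.6°, groundspeed=85.9 kt
Leg 5: track=164.2°, groundspeed=134.2 kt

Leg 1: heading 204.6°; drift -5.0° → track 199.6°, groundspeed 138.5 kt
Leg 2: heading 3.8°; drift -3.9° → track 359.9°, groundspeed 53.0 kt
Leg 3: heading 158.4°; drift +9.3° → track 167.7°, groundspeed 135.6 kt
Leg 4: heading 71.7°; drift +26.9° → track 98.6°, groundspeed 85.9 kt
Leg 5: heading 153.5°; drift +10.7° → track 164.2°, groundspeed 134.2 kt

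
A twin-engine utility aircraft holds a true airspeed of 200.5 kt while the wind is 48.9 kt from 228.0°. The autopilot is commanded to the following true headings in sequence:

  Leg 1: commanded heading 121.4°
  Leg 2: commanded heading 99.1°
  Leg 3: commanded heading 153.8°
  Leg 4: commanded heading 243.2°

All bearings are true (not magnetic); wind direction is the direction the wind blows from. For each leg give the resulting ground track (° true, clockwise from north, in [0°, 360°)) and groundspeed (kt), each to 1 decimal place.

Leg 1: heading 121.4°; drift -12.3° → track 109.1°, groundspeed 219.5 kt
Leg 2: heading 99.1°; drift -9.3° → track 89.8°, groundspeed 234.3 kt
Leg 3: heading 153.8°; drift -14.1° → track 139.7°, groundspeed 193.0 kt
Leg 4: heading 243.2°; drift +4.8° → track 248.0°, groundspeed 153.8 kt

Leg 1: track=109.1°, groundspeed=219.5 kt
Leg 2: track=89.8°, groundspeed=234.3 kt
Leg 3: track=139.7°, groundspeed=193.0 kt
Leg 4: track=248.0°, groundspeed=153.8 kt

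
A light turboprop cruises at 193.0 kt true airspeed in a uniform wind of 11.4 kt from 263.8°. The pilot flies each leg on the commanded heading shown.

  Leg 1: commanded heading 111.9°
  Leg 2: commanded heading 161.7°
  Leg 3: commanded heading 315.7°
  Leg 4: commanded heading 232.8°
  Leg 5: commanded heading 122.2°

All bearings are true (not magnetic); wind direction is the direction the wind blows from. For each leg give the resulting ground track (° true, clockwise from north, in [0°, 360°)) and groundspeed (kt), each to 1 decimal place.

Leg 1: heading 111.9°; drift -1.5° → track 110.4°, groundspeed 203.1 kt
Leg 2: heading 161.7°; drift -3.3° → track 158.4°, groundspeed 195.7 kt
Leg 3: heading 315.7°; drift +2.8° → track 318.5°, groundspeed 186.2 kt
Leg 4: heading 232.8°; drift -1.8° → track 231.0°, groundspeed 183.3 kt
Leg 5: heading 122.2°; drift -2.0° → track 120.2°, groundspeed 202.1 kt

Leg 1: track=110.4°, groundspeed=203.1 kt
Leg 2: track=158.4°, groundspeed=195.7 kt
Leg 3: track=318.5°, groundspeed=186.2 kt
Leg 4: track=231.0°, groundspeed=183.3 kt
Leg 5: track=120.2°, groundspeed=202.1 kt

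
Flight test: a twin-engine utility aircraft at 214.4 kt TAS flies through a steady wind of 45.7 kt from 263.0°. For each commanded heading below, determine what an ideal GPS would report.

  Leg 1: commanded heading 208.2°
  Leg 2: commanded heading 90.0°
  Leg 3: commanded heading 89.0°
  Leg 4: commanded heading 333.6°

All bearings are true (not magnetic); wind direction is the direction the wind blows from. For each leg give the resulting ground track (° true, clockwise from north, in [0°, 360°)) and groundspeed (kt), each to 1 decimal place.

Leg 1: heading 208.2°; drift -11.2° → track 197.0°, groundspeed 191.7 kt
Leg 2: heading 90.0°; drift -1.2° → track 88.8°, groundspeed 259.8 kt
Leg 3: heading 89.0°; drift -1.1° → track 87.9°, groundspeed 259.9 kt
Leg 4: heading 333.6°; drift +12.2° → track 345.8°, groundspeed 203.8 kt

Leg 1: track=197.0°, groundspeed=191.7 kt
Leg 2: track=88.8°, groundspeed=259.8 kt
Leg 3: track=87.9°, groundspeed=259.9 kt
Leg 4: track=345.8°, groundspeed=203.8 kt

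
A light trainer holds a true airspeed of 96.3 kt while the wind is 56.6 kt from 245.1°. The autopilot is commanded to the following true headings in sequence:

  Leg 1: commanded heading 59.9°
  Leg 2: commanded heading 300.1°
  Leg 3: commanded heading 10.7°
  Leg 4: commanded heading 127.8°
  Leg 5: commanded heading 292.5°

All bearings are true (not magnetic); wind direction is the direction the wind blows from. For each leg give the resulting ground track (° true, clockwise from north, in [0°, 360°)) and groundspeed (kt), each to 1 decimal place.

Leg 1: track=61.8°, groundspeed=152.8 kt
Leg 2: track=336.1°, groundspeed=78.9 kt
Leg 3: track=30.3°, groundspeed=137.2 kt
Leg 4: track=105.4°, groundspeed=132.2 kt
Leg 5: track=328.2°, groundspeed=71.4 kt

Leg 1: heading 59.9°; drift +1.9° → track 61.8°, groundspeed 152.8 kt
Leg 2: heading 300.1°; drift +36.0° → track 336.1°, groundspeed 78.9 kt
Leg 3: heading 10.7°; drift +19.6° → track 30.3°, groundspeed 137.2 kt
Leg 4: heading 127.8°; drift -22.4° → track 105.4°, groundspeed 132.2 kt
Leg 5: heading 292.5°; drift +35.7° → track 328.2°, groundspeed 71.4 kt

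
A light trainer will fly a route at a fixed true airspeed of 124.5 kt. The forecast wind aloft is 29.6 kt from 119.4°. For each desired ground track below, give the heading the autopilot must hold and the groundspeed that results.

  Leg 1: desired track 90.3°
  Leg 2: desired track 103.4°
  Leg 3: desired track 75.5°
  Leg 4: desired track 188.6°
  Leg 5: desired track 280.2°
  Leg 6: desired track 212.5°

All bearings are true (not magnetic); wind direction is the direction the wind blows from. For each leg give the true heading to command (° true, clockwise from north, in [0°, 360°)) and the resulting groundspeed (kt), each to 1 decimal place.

Leg 1: heading=96.9°, groundspeed=97.8 kt
Leg 2: heading=107.2°, groundspeed=95.8 kt
Leg 3: heading=85.0°, groundspeed=101.5 kt
Leg 4: heading=175.8°, groundspeed=110.9 kt
Leg 5: heading=275.7°, groundspeed=152.1 kt
Leg 6: heading=198.8°, groundspeed=122.5 kt

Leg 1: desired track 90.3°; wind correction +6.6° → command heading 96.9°, groundspeed 97.8 kt
Leg 2: desired track 103.4°; wind correction +3.8° → command heading 107.2°, groundspeed 95.8 kt
Leg 3: desired track 75.5°; wind correction +9.5° → command heading 85.0°, groundspeed 101.5 kt
Leg 4: desired track 188.6°; wind correction -12.8° → command heading 175.8°, groundspeed 110.9 kt
Leg 5: desired track 280.2°; wind correction -4.5° → command heading 275.7°, groundspeed 152.1 kt
Leg 6: desired track 212.5°; wind correction -13.7° → command heading 198.8°, groundspeed 122.5 kt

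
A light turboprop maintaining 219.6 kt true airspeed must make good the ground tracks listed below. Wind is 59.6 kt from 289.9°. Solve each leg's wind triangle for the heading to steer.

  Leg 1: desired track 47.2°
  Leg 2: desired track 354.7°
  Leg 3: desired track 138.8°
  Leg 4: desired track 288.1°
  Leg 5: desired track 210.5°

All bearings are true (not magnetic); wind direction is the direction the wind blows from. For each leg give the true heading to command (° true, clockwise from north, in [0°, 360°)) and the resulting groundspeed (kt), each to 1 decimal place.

Leg 1: heading=33.2°, groundspeed=240.5 kt
Leg 2: heading=340.5°, groundspeed=187.5 kt
Leg 3: heading=146.3°, groundspeed=269.9 kt
Leg 4: heading=288.6°, groundspeed=160.0 kt
Leg 5: heading=226.0°, groundspeed=200.7 kt

Leg 1: desired track 47.2°; wind correction -14.0° → command heading 33.2°, groundspeed 240.5 kt
Leg 2: desired track 354.7°; wind correction -14.2° → command heading 340.5°, groundspeed 187.5 kt
Leg 3: desired track 138.8°; wind correction +7.5° → command heading 146.3°, groundspeed 269.9 kt
Leg 4: desired track 288.1°; wind correction +0.5° → command heading 288.6°, groundspeed 160.0 kt
Leg 5: desired track 210.5°; wind correction +15.5° → command heading 226.0°, groundspeed 200.7 kt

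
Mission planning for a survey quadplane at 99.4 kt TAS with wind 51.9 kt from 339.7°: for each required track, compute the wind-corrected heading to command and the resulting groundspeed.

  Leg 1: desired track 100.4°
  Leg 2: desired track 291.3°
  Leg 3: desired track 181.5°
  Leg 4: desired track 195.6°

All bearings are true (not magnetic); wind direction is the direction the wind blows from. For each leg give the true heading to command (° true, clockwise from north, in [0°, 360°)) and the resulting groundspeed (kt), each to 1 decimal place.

Leg 1: heading=73.7°, groundspeed=115.3 kt
Leg 2: heading=314.3°, groundspeed=57.1 kt
Leg 3: heading=192.7°, groundspeed=145.7 kt
Leg 4: heading=213.4°, groundspeed=136.7 kt

Leg 1: desired track 100.4°; wind correction -26.7° → command heading 73.7°, groundspeed 115.3 kt
Leg 2: desired track 291.3°; wind correction +23.0° → command heading 314.3°, groundspeed 57.1 kt
Leg 3: desired track 181.5°; wind correction +11.2° → command heading 192.7°, groundspeed 145.7 kt
Leg 4: desired track 195.6°; wind correction +17.8° → command heading 213.4°, groundspeed 136.7 kt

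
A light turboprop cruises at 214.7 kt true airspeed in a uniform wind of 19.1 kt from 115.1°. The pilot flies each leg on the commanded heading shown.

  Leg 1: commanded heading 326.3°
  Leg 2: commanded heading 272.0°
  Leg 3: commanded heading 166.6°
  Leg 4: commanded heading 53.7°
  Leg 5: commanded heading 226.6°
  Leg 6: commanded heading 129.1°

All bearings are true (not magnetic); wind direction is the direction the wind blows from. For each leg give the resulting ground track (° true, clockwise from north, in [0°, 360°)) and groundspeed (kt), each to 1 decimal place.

Leg 1: track=323.8°, groundspeed=231.2 kt
Leg 2: track=273.8°, groundspeed=232.4 kt
Leg 3: track=170.8°, groundspeed=203.4 kt
Leg 4: track=49.0°, groundspeed=206.2 kt
Leg 5: track=231.2°, groundspeed=222.4 kt
Leg 6: track=130.4°, groundspeed=196.2 kt

Leg 1: heading 326.3°; drift -2.5° → track 323.8°, groundspeed 231.2 kt
Leg 2: heading 272.0°; drift +1.8° → track 273.8°, groundspeed 232.4 kt
Leg 3: heading 166.6°; drift +4.2° → track 170.8°, groundspeed 203.4 kt
Leg 4: heading 53.7°; drift -4.7° → track 49.0°, groundspeed 206.2 kt
Leg 5: heading 226.6°; drift +4.6° → track 231.2°, groundspeed 222.4 kt
Leg 6: heading 129.1°; drift +1.3° → track 130.4°, groundspeed 196.2 kt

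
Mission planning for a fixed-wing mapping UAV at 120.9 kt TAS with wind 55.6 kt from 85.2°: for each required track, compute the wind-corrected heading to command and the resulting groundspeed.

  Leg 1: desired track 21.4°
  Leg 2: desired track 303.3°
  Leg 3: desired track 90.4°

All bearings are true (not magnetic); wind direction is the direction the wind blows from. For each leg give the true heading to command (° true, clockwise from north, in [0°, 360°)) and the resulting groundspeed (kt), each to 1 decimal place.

Leg 1: heading=45.8°, groundspeed=85.6 kt
Leg 2: heading=319.8°, groundspeed=159.7 kt
Leg 3: heading=88.0°, groundspeed=65.4 kt

Leg 1: desired track 21.4°; wind correction +24.4° → command heading 45.8°, groundspeed 85.6 kt
Leg 2: desired track 303.3°; wind correction +16.5° → command heading 319.8°, groundspeed 159.7 kt
Leg 3: desired track 90.4°; wind correction -2.4° → command heading 88.0°, groundspeed 65.4 kt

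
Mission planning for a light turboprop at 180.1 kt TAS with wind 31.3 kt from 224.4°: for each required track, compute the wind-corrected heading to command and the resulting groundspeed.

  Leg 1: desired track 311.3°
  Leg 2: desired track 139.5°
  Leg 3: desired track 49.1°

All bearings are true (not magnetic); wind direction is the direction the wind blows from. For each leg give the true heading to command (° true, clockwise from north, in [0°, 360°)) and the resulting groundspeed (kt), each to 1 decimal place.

Leg 1: desired track 311.3°; wind correction -10.0° → command heading 301.3°, groundspeed 175.7 kt
Leg 2: desired track 139.5°; wind correction +10.0° → command heading 149.5°, groundspeed 174.6 kt
Leg 3: desired track 49.1°; wind correction +0.8° → command heading 49.9°, groundspeed 211.3 kt

Leg 1: heading=301.3°, groundspeed=175.7 kt
Leg 2: heading=149.5°, groundspeed=174.6 kt
Leg 3: heading=49.9°, groundspeed=211.3 kt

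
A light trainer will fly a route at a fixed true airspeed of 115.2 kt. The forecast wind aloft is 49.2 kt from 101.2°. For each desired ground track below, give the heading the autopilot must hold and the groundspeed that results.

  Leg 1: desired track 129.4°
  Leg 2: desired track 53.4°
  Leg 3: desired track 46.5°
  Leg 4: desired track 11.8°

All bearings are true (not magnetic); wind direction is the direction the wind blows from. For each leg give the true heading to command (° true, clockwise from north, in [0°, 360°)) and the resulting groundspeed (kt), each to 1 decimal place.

Leg 1: desired track 129.4°; wind correction -11.6° → command heading 117.8°, groundspeed 69.5 kt
Leg 2: desired track 53.4°; wind correction +18.4° → command heading 71.8°, groundspeed 76.2 kt
Leg 3: desired track 46.5°; wind correction +20.4° → command heading 66.9°, groundspeed 79.5 kt
Leg 4: desired track 11.8°; wind correction +25.3° → command heading 37.1°, groundspeed 103.7 kt

Leg 1: heading=117.8°, groundspeed=69.5 kt
Leg 2: heading=71.8°, groundspeed=76.2 kt
Leg 3: heading=66.9°, groundspeed=79.5 kt
Leg 4: heading=37.1°, groundspeed=103.7 kt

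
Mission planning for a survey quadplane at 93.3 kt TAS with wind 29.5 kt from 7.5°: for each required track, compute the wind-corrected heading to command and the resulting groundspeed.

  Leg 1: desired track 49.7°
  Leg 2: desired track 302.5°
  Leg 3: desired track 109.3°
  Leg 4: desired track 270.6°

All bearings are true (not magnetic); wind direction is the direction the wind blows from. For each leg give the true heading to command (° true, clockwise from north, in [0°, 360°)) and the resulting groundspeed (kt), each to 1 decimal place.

Leg 1: heading=37.4°, groundspeed=69.3 kt
Leg 2: heading=319.2°, groundspeed=76.9 kt
Leg 3: heading=91.3°, groundspeed=94.8 kt
Leg 4: heading=288.9°, groundspeed=92.1 kt

Leg 1: desired track 49.7°; wind correction -12.3° → command heading 37.4°, groundspeed 69.3 kt
Leg 2: desired track 302.5°; wind correction +16.7° → command heading 319.2°, groundspeed 76.9 kt
Leg 3: desired track 109.3°; wind correction -18.0° → command heading 91.3°, groundspeed 94.8 kt
Leg 4: desired track 270.6°; wind correction +18.3° → command heading 288.9°, groundspeed 92.1 kt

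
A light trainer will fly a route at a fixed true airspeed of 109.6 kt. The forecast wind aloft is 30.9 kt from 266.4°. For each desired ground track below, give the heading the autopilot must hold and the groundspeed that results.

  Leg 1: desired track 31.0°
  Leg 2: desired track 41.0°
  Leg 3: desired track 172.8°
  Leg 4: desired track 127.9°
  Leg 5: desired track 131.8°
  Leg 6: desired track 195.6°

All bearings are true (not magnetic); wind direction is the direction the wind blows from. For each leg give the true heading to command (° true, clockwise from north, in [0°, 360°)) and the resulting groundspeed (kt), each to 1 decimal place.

Leg 1: desired track 31.0°; wind correction -13.4° → command heading 17.6°, groundspeed 124.2 kt
Leg 2: desired track 41.0°; wind correction -11.6° → command heading 29.4°, groundspeed 129.1 kt
Leg 3: desired track 172.8°; wind correction +16.3° → command heading 189.1°, groundspeed 107.1 kt
Leg 4: desired track 127.9°; wind correction +10.8° → command heading 138.7°, groundspeed 130.8 kt
Leg 5: desired track 131.8°; wind correction +11.6° → command heading 143.4°, groundspeed 129.1 kt
Leg 6: desired track 195.6°; wind correction +15.4° → command heading 211.0°, groundspeed 95.5 kt

Leg 1: heading=17.6°, groundspeed=124.2 kt
Leg 2: heading=29.4°, groundspeed=129.1 kt
Leg 3: heading=189.1°, groundspeed=107.1 kt
Leg 4: heading=138.7°, groundspeed=130.8 kt
Leg 5: heading=143.4°, groundspeed=129.1 kt
Leg 6: heading=211.0°, groundspeed=95.5 kt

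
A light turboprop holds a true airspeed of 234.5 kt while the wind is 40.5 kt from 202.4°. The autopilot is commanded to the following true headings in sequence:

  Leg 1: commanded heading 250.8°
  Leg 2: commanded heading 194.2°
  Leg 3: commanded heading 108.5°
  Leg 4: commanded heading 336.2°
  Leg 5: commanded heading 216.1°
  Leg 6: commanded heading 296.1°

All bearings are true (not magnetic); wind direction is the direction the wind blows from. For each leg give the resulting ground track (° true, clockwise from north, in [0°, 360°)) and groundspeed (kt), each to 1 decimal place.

Leg 1: track=259.1°, groundspeed=209.8 kt
Leg 2: track=192.5°, groundspeed=194.5 kt
Leg 3: track=98.8°, groundspeed=240.7 kt
Leg 4: track=342.6°, groundspeed=264.2 kt
Leg 5: track=218.9°, groundspeed=195.4 kt
Leg 6: track=305.8°, groundspeed=240.5 kt

Leg 1: heading 250.8°; drift +8.3° → track 259.1°, groundspeed 209.8 kt
Leg 2: heading 194.2°; drift -1.7° → track 192.5°, groundspeed 194.5 kt
Leg 3: heading 108.5°; drift -9.7° → track 98.8°, groundspeed 240.7 kt
Leg 4: heading 336.2°; drift +6.4° → track 342.6°, groundspeed 264.2 kt
Leg 5: heading 216.1°; drift +2.8° → track 218.9°, groundspeed 195.4 kt
Leg 6: heading 296.1°; drift +9.7° → track 305.8°, groundspeed 240.5 kt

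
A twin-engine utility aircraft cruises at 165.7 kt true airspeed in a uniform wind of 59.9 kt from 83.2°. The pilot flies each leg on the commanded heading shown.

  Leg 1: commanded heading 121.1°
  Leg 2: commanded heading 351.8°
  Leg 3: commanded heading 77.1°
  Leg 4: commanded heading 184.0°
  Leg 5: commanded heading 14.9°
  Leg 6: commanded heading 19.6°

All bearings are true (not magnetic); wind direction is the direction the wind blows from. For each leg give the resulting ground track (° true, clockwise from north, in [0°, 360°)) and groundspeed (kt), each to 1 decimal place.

Leg 1: track=138.4°, groundspeed=124.0 kt
Leg 2: track=332.1°, groundspeed=177.6 kt
Leg 3: track=73.7°, groundspeed=106.3 kt
Leg 4: track=202.4°, groundspeed=186.5 kt
Leg 5: track=353.7°, groundspeed=154.0 kt
Leg 6: track=358.5°, groundspeed=149.1 kt

Leg 1: heading 121.1°; drift +17.3° → track 138.4°, groundspeed 124.0 kt
Leg 2: heading 351.8°; drift -19.7° → track 332.1°, groundspeed 177.6 kt
Leg 3: heading 77.1°; drift -3.4° → track 73.7°, groundspeed 106.3 kt
Leg 4: heading 184.0°; drift +18.4° → track 202.4°, groundspeed 186.5 kt
Leg 5: heading 14.9°; drift -21.2° → track 353.7°, groundspeed 154.0 kt
Leg 6: heading 19.6°; drift -21.1° → track 358.5°, groundspeed 149.1 kt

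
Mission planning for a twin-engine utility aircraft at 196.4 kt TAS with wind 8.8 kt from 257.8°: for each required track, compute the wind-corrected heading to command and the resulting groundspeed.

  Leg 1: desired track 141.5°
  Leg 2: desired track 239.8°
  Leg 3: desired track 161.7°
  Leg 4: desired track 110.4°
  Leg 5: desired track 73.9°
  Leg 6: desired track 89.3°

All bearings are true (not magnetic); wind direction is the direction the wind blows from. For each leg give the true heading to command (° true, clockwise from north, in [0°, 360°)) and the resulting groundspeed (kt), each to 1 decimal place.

Leg 1: desired track 141.5°; wind correction +2.3° → command heading 143.8°, groundspeed 200.1 kt
Leg 2: desired track 239.8°; wind correction +0.8° → command heading 240.6°, groundspeed 188.0 kt
Leg 3: desired track 161.7°; wind correction +2.6° → command heading 164.3°, groundspeed 197.1 kt
Leg 4: desired track 110.4°; wind correction +1.4° → command heading 111.8°, groundspeed 203.8 kt
Leg 5: desired track 73.9°; wind correction -0.2° → command heading 73.7°, groundspeed 205.2 kt
Leg 6: desired track 89.3°; wind correction +0.5° → command heading 89.8°, groundspeed 205.0 kt

Leg 1: heading=143.8°, groundspeed=200.1 kt
Leg 2: heading=240.6°, groundspeed=188.0 kt
Leg 3: heading=164.3°, groundspeed=197.1 kt
Leg 4: heading=111.8°, groundspeed=203.8 kt
Leg 5: heading=73.7°, groundspeed=205.2 kt
Leg 6: heading=89.8°, groundspeed=205.0 kt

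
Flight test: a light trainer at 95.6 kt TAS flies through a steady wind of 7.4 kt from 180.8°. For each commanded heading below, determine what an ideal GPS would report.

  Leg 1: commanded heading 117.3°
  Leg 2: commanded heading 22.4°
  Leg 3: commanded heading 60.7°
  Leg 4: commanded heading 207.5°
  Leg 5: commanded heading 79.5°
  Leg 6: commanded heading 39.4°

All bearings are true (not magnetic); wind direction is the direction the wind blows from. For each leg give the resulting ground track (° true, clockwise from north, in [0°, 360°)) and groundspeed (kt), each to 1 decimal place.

Leg 1: track=113.2°, groundspeed=92.5 kt
Leg 2: track=20.9°, groundspeed=102.5 kt
Leg 3: track=57.0°, groundspeed=99.5 kt
Leg 4: track=209.6°, groundspeed=89.1 kt
Leg 5: track=75.2°, groundspeed=97.3 kt
Leg 6: track=36.8°, groundspeed=101.5 kt

Leg 1: heading 117.3°; drift -4.1° → track 113.2°, groundspeed 92.5 kt
Leg 2: heading 22.4°; drift -1.5° → track 20.9°, groundspeed 102.5 kt
Leg 3: heading 60.7°; drift -3.7° → track 57.0°, groundspeed 99.5 kt
Leg 4: heading 207.5°; drift +2.1° → track 209.6°, groundspeed 89.1 kt
Leg 5: heading 79.5°; drift -4.3° → track 75.2°, groundspeed 97.3 kt
Leg 6: heading 39.4°; drift -2.6° → track 36.8°, groundspeed 101.5 kt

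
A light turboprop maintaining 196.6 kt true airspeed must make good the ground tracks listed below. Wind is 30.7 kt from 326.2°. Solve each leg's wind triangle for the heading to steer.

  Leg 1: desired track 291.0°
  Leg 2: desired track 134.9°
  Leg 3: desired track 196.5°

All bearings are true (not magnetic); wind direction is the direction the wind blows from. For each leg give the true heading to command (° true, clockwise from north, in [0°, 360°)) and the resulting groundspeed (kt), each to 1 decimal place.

Leg 1: heading=296.2°, groundspeed=170.7 kt
Leg 2: heading=133.1°, groundspeed=226.6 kt
Leg 3: heading=203.4°, groundspeed=214.8 kt

Leg 1: desired track 291.0°; wind correction +5.2° → command heading 296.2°, groundspeed 170.7 kt
Leg 2: desired track 134.9°; wind correction -1.8° → command heading 133.1°, groundspeed 226.6 kt
Leg 3: desired track 196.5°; wind correction +6.9° → command heading 203.4°, groundspeed 214.8 kt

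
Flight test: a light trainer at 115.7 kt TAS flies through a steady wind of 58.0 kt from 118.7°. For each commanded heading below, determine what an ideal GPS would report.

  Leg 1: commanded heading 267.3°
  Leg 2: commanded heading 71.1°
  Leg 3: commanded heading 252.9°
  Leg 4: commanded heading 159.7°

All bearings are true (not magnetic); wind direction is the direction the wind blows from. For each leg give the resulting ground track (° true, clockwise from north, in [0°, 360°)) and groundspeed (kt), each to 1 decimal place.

Leg 1: track=277.7°, groundspeed=167.9 kt
Leg 2: track=41.9°, groundspeed=87.8 kt
Leg 3: track=267.8°, groundspeed=161.6 kt
Leg 4: track=187.6°, groundspeed=81.4 kt

Leg 1: heading 267.3°; drift +10.4° → track 277.7°, groundspeed 167.9 kt
Leg 2: heading 71.1°; drift -29.2° → track 41.9°, groundspeed 87.8 kt
Leg 3: heading 252.9°; drift +14.9° → track 267.8°, groundspeed 161.6 kt
Leg 4: heading 159.7°; drift +27.9° → track 187.6°, groundspeed 81.4 kt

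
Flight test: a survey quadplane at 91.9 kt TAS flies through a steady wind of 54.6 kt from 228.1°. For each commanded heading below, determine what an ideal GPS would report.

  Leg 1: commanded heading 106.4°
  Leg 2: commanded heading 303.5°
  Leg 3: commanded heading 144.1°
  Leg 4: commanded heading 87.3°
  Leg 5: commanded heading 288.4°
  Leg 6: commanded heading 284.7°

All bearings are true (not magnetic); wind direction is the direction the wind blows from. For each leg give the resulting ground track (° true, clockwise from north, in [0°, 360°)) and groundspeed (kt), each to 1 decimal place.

Leg 1: heading 106.4°; drift -21.1° → track 85.3°, groundspeed 129.2 kt
Leg 2: heading 303.5°; drift +34.1° → track 337.6°, groundspeed 94.3 kt
Leg 3: heading 144.1°; drift -32.2° → track 111.9°, groundspeed 101.9 kt
Leg 4: heading 87.3°; drift -14.4° → track 72.9°, groundspeed 138.6 kt
Leg 5: heading 288.4°; drift +36.2° → track 324.6°, groundspeed 80.3 kt
Leg 6: heading 284.7°; drift +36.4° → track 321.1°, groundspeed 76.8 kt

Leg 1: track=85.3°, groundspeed=129.2 kt
Leg 2: track=337.6°, groundspeed=94.3 kt
Leg 3: track=111.9°, groundspeed=101.9 kt
Leg 4: track=72.9°, groundspeed=138.6 kt
Leg 5: track=324.6°, groundspeed=80.3 kt
Leg 6: track=321.1°, groundspeed=76.8 kt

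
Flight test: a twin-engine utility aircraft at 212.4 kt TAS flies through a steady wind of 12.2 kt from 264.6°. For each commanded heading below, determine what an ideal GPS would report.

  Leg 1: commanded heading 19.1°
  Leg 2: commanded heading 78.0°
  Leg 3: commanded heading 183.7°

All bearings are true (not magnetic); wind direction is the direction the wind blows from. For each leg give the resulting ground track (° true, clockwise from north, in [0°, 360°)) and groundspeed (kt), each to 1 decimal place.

Leg 1: heading 19.1°; drift +2.9° → track 22.0°, groundspeed 217.7 kt
Leg 2: heading 78.0°; drift +0.4° → track 78.4°, groundspeed 224.5 kt
Leg 3: heading 183.7°; drift -3.3° → track 180.4°, groundspeed 210.8 kt

Leg 1: track=22.0°, groundspeed=217.7 kt
Leg 2: track=78.4°, groundspeed=224.5 kt
Leg 3: track=180.4°, groundspeed=210.8 kt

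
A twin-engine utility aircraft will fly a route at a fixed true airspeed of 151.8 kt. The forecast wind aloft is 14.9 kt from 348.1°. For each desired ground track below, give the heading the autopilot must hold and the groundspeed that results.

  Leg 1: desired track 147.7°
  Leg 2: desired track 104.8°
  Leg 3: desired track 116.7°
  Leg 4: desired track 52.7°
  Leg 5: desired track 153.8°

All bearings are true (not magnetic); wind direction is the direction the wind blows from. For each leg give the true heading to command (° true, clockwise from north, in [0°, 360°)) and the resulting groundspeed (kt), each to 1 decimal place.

Leg 1: heading=145.7°, groundspeed=165.7 kt
Leg 2: heading=99.8°, groundspeed=157.9 kt
Leg 3: heading=112.3°, groundspeed=160.6 kt
Leg 4: heading=47.6°, groundspeed=144.8 kt
Leg 5: heading=152.4°, groundspeed=166.2 kt

Leg 1: desired track 147.7°; wind correction -2.0° → command heading 145.7°, groundspeed 165.7 kt
Leg 2: desired track 104.8°; wind correction -5.0° → command heading 99.8°, groundspeed 157.9 kt
Leg 3: desired track 116.7°; wind correction -4.4° → command heading 112.3°, groundspeed 160.6 kt
Leg 4: desired track 52.7°; wind correction -5.1° → command heading 47.6°, groundspeed 144.8 kt
Leg 5: desired track 153.8°; wind correction -1.4° → command heading 152.4°, groundspeed 166.2 kt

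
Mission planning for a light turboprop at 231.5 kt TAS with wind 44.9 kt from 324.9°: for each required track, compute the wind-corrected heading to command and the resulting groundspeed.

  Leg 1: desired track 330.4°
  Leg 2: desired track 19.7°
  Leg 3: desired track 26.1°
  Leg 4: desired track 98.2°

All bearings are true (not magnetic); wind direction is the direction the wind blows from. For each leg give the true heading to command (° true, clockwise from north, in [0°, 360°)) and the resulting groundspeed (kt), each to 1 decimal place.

Leg 1: heading=329.3°, groundspeed=186.8 kt
Leg 2: heading=10.6°, groundspeed=202.7 kt
Leg 3: heading=16.3°, groundspeed=206.5 kt
Leg 4: heading=90.1°, groundspeed=260.0 kt

Leg 1: desired track 330.4°; wind correction -1.1° → command heading 329.3°, groundspeed 186.8 kt
Leg 2: desired track 19.7°; wind correction -9.1° → command heading 10.6°, groundspeed 202.7 kt
Leg 3: desired track 26.1°; wind correction -9.8° → command heading 16.3°, groundspeed 206.5 kt
Leg 4: desired track 98.2°; wind correction -8.1° → command heading 90.1°, groundspeed 260.0 kt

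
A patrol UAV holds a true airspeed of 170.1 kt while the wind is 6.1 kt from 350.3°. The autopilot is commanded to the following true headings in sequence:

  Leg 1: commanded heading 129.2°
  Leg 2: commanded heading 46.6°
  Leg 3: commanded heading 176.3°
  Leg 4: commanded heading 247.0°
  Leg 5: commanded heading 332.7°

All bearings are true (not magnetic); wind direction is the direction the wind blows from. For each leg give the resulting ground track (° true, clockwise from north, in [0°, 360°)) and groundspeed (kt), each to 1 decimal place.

Leg 1: heading 129.2°; drift +1.3° → track 130.5°, groundspeed 174.7 kt
Leg 2: heading 46.6°; drift +1.7° → track 48.3°, groundspeed 166.8 kt
Leg 3: heading 176.3°; drift -0.2° → track 176.1°, groundspeed 176.2 kt
Leg 4: heading 247.0°; drift -2.0° → track 245.0°, groundspeed 171.6 kt
Leg 5: heading 332.7°; drift -0.6° → track 332.1°, groundspeed 164.3 kt

Leg 1: track=130.5°, groundspeed=174.7 kt
Leg 2: track=48.3°, groundspeed=166.8 kt
Leg 3: track=176.1°, groundspeed=176.2 kt
Leg 4: track=245.0°, groundspeed=171.6 kt
Leg 5: track=332.1°, groundspeed=164.3 kt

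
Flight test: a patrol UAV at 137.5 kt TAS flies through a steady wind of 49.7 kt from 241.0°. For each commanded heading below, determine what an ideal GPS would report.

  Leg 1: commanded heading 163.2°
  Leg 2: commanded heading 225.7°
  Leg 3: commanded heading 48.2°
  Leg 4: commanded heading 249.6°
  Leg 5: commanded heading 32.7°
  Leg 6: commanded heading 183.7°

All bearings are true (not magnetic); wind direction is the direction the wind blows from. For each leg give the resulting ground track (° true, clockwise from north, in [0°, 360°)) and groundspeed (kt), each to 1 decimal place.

Leg 1: heading 163.2°; drift -20.9° → track 142.3°, groundspeed 136.0 kt
Leg 2: heading 225.7°; drift -8.3° → track 217.4°, groundspeed 90.5 kt
Leg 3: heading 48.2°; drift +3.4° → track 51.6°, groundspeed 186.3 kt
Leg 4: heading 249.6°; drift +4.8° → track 254.4°, groundspeed 88.7 kt
Leg 5: heading 32.7°; drift +7.4° → track 40.1°, groundspeed 182.8 kt
Leg 6: heading 183.7°; drift -20.7° → track 163.0°, groundspeed 118.3 kt

Leg 1: track=142.3°, groundspeed=136.0 kt
Leg 2: track=217.4°, groundspeed=90.5 kt
Leg 3: track=51.6°, groundspeed=186.3 kt
Leg 4: track=254.4°, groundspeed=88.7 kt
Leg 5: track=40.1°, groundspeed=182.8 kt
Leg 6: track=163.0°, groundspeed=118.3 kt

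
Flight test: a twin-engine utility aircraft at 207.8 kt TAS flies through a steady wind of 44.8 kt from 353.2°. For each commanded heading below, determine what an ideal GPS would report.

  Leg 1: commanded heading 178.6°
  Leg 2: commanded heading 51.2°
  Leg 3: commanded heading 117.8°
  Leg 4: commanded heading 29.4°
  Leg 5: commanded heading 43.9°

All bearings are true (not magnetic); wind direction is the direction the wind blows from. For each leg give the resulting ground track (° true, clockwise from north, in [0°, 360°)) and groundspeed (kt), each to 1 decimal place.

Leg 1: heading 178.6°; drift -1.0° → track 177.6°, groundspeed 252.4 kt
Leg 2: heading 51.2°; drift +11.7° → track 62.9°, groundspeed 187.9 kt
Leg 3: heading 117.8°; drift +9.0° → track 126.8°, groundspeed 236.1 kt
Leg 4: heading 29.4°; drift +8.8° → track 38.2°, groundspeed 173.7 kt
Leg 5: heading 43.9°; drift +10.9° → track 54.8°, groundspeed 182.7 kt

Leg 1: track=177.6°, groundspeed=252.4 kt
Leg 2: track=62.9°, groundspeed=187.9 kt
Leg 3: track=126.8°, groundspeed=236.1 kt
Leg 4: track=38.2°, groundspeed=173.7 kt
Leg 5: track=54.8°, groundspeed=182.7 kt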